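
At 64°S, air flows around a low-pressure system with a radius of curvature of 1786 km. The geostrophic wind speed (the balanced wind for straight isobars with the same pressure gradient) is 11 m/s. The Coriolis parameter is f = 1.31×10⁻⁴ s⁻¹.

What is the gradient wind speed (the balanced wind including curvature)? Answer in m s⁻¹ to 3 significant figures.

10.5 m s⁻¹

Around a low, centrifugal force acts outward with Coriolis, so pressure-gradient force balances both:
(1/ρ)|∂P/∂n| = fV + V²/R  →  V² + fR·V − fR·V_g = 0
With fR = 1.31×10⁻⁴ × 1786×10³ m = 234 m/s:
V = [−fR + √((fR)² + 4 fR V_g)]/2 = [−234 + √(234² + 4×234×11)]/2 = 10.5 m/s
Subgeostrophic (V < V_g = 11 m/s), as expected around a low.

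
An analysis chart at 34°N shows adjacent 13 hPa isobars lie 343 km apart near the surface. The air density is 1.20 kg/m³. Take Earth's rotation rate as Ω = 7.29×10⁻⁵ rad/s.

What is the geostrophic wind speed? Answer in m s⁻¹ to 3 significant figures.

38.7 m s⁻¹

Coriolis parameter at 34°N:
f = 2Ω sin φ = 2 × 7.29×10⁻⁵ × sin 34° = 8.15×10⁻⁵ s⁻¹
Pressure gradient: |∂P/∂n| = 1300 Pa / 343000 m = 3.79×10⁻³ Pa/m
Geostrophic balance (pressure-gradient force = Coriolis force):
V_g = (1/(fρ)) |∂P/∂n| = 3.79×10⁻³ / (8.15×10⁻⁵ × 1.20) = 38.7 m/s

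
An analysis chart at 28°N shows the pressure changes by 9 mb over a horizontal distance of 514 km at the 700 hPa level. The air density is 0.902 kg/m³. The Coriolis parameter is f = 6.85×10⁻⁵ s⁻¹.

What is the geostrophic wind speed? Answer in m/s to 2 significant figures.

28 m/s

Pressure gradient: |∂P/∂n| = 900 Pa / 514000 m = 1.75×10⁻³ Pa/m
Geostrophic balance (pressure-gradient force = Coriolis force):
V_g = (1/(fρ)) |∂P/∂n| = 1.75×10⁻³ / (6.85×10⁻⁵ × 0.902) = 28.3 m/s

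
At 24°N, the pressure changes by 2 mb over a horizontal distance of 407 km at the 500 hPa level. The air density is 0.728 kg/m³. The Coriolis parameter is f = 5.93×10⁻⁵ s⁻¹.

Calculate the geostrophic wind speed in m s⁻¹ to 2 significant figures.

11 m s⁻¹

Pressure gradient: |∂P/∂n| = 200 Pa / 407000 m = 4.91×10⁻⁴ Pa/m
Geostrophic balance (pressure-gradient force = Coriolis force):
V_g = (1/(fρ)) |∂P/∂n| = 4.91×10⁻⁴ / (5.93×10⁻⁵ × 0.728) = 11.4 m/s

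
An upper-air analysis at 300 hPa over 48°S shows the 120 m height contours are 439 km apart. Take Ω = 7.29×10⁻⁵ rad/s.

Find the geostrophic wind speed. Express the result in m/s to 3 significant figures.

24.7 m/s

Coriolis parameter at 48°S:
f = 2Ω sin φ = 2 × 7.29×10⁻⁵ × sin 48° = 1.08×10⁻⁴ s⁻¹
Height gradient: |∂Z/∂n| = 120 m / 439000 m = 2.73×10⁻⁴
On a pressure surface, geostrophic balance gives V_g = (g/f)|∂Z/∂n|:
V_g = 9.81 × 2.73×10⁻⁴ / 1.08×10⁻⁴ = 24.7 m/s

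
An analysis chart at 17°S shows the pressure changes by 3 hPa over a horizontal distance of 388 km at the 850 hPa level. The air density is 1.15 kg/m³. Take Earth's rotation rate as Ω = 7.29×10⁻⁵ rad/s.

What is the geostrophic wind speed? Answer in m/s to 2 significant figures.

Coriolis parameter at 17°S:
f = 2Ω sin φ = 2 × 7.29×10⁻⁵ × sin 17° = 4.26×10⁻⁵ s⁻¹
Pressure gradient: |∂P/∂n| = 300 Pa / 388000 m = 7.73×10⁻⁴ Pa/m
Geostrophic balance (pressure-gradient force = Coriolis force):
V_g = (1/(fρ)) |∂P/∂n| = 7.73×10⁻⁴ / (4.26×10⁻⁵ × 1.15) = 15.8 m/s

16 m/s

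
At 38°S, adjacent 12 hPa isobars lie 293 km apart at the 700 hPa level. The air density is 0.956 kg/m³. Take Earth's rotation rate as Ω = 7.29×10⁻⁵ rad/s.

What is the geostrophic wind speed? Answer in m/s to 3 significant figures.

47.7 m/s

Coriolis parameter at 38°S:
f = 2Ω sin φ = 2 × 7.29×10⁻⁵ × sin 38° = 8.98×10⁻⁵ s⁻¹
Pressure gradient: |∂P/∂n| = 1200 Pa / 293000 m = 4.10×10⁻³ Pa/m
Geostrophic balance (pressure-gradient force = Coriolis force):
V_g = (1/(fρ)) |∂P/∂n| = 4.10×10⁻³ / (8.98×10⁻⁵ × 0.956) = 47.7 m/s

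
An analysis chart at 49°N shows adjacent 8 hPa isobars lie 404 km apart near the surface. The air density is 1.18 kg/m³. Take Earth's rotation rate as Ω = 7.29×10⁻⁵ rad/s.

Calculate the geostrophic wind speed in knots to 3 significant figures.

Coriolis parameter at 49°N:
f = 2Ω sin φ = 2 × 7.29×10⁻⁵ × sin 49° = 1.10×10⁻⁴ s⁻¹
Pressure gradient: |∂P/∂n| = 800 Pa / 404000 m = 1.98×10⁻³ Pa/m
Geostrophic balance (pressure-gradient force = Coriolis force):
V_g = (1/(fρ)) |∂P/∂n| = 1.98×10⁻³ / (1.10×10⁻⁴ × 1.18) = 15.3 m/s
Converting: 15.3 m/s × 1.944 = 29.6 knots

29.6 knots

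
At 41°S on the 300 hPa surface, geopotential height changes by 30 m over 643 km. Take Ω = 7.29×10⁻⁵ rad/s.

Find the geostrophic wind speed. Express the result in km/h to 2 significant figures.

17 km/h

Coriolis parameter at 41°S:
f = 2Ω sin φ = 2 × 7.29×10⁻⁵ × sin 41° = 9.57×10⁻⁵ s⁻¹
Height gradient: |∂Z/∂n| = 30 m / 643000 m = 4.67×10⁻⁵
On a pressure surface, geostrophic balance gives V_g = (g/f)|∂Z/∂n|:
V_g = 9.81 × 4.67×10⁻⁵ / 9.57×10⁻⁵ = 4.78 m/s
Converting: 4.78 m/s × 3.6 = 17 km/h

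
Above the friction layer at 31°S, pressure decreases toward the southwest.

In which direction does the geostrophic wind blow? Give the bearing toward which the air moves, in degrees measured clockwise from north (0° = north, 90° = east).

135°

The pressure-gradient force points toward the southwest (bearing 225°).
Geostrophic balance: in the Southern Hemisphere the Coriolis force deflects motion to the left, so the geostrophic wind blows 90° to the left of the pressure-gradient force (low pressure on the right).
Rotating 225° by 90° counterclockwise gives 135° — the wind blows toward the southeast.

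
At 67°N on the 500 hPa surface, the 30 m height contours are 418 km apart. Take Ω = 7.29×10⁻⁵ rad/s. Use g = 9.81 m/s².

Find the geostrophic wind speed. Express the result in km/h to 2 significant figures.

Coriolis parameter at 67°N:
f = 2Ω sin φ = 2 × 7.29×10⁻⁵ × sin 67° = 1.34×10⁻⁴ s⁻¹
Height gradient: |∂Z/∂n| = 30 m / 418000 m = 7.18×10⁻⁵
On a pressure surface, geostrophic balance gives V_g = (g/f)|∂Z/∂n|:
V_g = 9.81 × 7.18×10⁻⁵ / 1.34×10⁻⁴ = 5.25 m/s
Converting: 5.25 m/s × 3.6 = 19 km/h

19 km/h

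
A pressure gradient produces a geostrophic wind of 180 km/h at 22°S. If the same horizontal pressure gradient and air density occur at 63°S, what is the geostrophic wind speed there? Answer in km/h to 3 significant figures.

With the same pressure gradient and density, V_g ∝ 1/f ∝ 1/sin φ.
V₂ = V₁ · sin φ₁ / sin φ₂ = 180 × sin 22° / sin 63°
V₂ = 180 × 0.3746/0.8910 = 75.7 km/h

75.7 km/h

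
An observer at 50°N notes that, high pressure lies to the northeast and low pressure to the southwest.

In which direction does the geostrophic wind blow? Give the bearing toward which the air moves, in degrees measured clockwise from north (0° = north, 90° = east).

The pressure-gradient force points toward the southwest (bearing 225°).
Geostrophic balance: in the Northern Hemisphere the Coriolis force deflects motion to the right, so the geostrophic wind blows 90° to the right of the pressure-gradient force (low pressure on the left).
Rotating 225° by 90° clockwise gives 315° — the wind blows toward the northwest.

315°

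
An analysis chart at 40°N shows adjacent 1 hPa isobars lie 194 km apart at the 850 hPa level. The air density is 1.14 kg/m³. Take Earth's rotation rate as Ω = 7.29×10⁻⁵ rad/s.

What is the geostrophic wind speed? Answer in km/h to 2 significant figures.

17 km/h

Coriolis parameter at 40°N:
f = 2Ω sin φ = 2 × 7.29×10⁻⁵ × sin 40° = 9.37×10⁻⁵ s⁻¹
Pressure gradient: |∂P/∂n| = 100 Pa / 194000 m = 5.15×10⁻⁴ Pa/m
Geostrophic balance (pressure-gradient force = Coriolis force):
V_g = (1/(fρ)) |∂P/∂n| = 5.15×10⁻⁴ / (9.37×10⁻⁵ × 1.14) = 4.82 m/s
Converting: 4.82 m/s × 3.6 = 17 km/h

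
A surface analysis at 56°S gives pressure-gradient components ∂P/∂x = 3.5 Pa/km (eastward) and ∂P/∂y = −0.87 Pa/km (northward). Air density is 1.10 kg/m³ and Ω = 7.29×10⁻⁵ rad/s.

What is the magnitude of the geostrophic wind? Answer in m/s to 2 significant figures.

27 m/s

Coriolis parameter at 56°S:
f = 2Ω sin φ = 2 × 7.29×10⁻⁵ × sin 56° = 1.21×10⁻⁴ s⁻¹
In the Southern Hemisphere f is negative: f = −1.21×10⁻⁴ s⁻¹.
Component geostrophic relations (x east, y north):
u_g = −(1/(fρ)) ∂P/∂y,  v_g = (1/(fρ)) ∂P/∂x
u_g = −(−0.87×10⁻³)/(−1.21×10⁻⁴ × 1.10) = −6.54 m/s;  v_g = (3.5×10⁻³)/(−1.21×10⁻⁴ × 1.10) = −26.3 m/s
|V_g| = √(u_g² + v_g²) = 27.1 m/s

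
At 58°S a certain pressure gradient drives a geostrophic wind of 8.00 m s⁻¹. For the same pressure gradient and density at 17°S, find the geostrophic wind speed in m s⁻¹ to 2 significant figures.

23 m s⁻¹

With the same pressure gradient and density, V_g ∝ 1/f ∝ 1/sin φ.
V₂ = V₁ · sin φ₁ / sin φ₂ = 8.00 × sin 58° / sin 17°
V₂ = 8.00 × 0.8480/0.2924 = 23 m s⁻¹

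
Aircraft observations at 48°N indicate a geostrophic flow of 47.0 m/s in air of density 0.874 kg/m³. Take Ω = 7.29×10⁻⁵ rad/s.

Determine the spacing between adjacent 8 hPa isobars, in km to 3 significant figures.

180 km

Coriolis parameter at 48°N:
f = 2Ω sin φ = 2 × 7.29×10⁻⁵ × sin 48° = 1.08×10⁻⁴ s⁻¹
Geostrophic balance rearranged: |∂P/∂n| = f ρ V_g
|∂P/∂n| = 1.08×10⁻⁴ × 0.874 × 47.0 = 4.45×10⁻³ Pa/m
Isobar spacing: Δn = ΔP/|∂P/∂n| = 800 Pa / 4.45×10⁻³ Pa/m = 179742 m ≈ 180 km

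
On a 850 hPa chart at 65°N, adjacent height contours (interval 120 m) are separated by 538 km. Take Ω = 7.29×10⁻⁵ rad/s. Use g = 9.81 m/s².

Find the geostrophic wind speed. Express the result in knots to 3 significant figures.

32.2 knots

Coriolis parameter at 65°N:
f = 2Ω sin φ = 2 × 7.29×10⁻⁵ × sin 65° = 1.32×10⁻⁴ s⁻¹
Height gradient: |∂Z/∂n| = 120 m / 538000 m = 2.23×10⁻⁴
On a pressure surface, geostrophic balance gives V_g = (g/f)|∂Z/∂n|:
V_g = 9.81 × 2.23×10⁻⁴ / 1.32×10⁻⁴ = 16.6 m/s
Converting: 16.6 m/s × 1.944 = 32.2 knots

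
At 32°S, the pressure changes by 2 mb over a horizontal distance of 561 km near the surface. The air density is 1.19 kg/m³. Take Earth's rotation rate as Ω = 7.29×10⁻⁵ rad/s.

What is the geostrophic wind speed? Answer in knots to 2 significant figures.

7.5 knots

Coriolis parameter at 32°S:
f = 2Ω sin φ = 2 × 7.29×10⁻⁵ × sin 32° = 7.73×10⁻⁵ s⁻¹
Pressure gradient: |∂P/∂n| = 200 Pa / 561000 m = 3.57×10⁻⁴ Pa/m
Geostrophic balance (pressure-gradient force = Coriolis force):
V_g = (1/(fρ)) |∂P/∂n| = 3.57×10⁻⁴ / (7.73×10⁻⁵ × 1.19) = 3.88 m/s
Converting: 3.88 m/s × 1.944 = 7.5 knots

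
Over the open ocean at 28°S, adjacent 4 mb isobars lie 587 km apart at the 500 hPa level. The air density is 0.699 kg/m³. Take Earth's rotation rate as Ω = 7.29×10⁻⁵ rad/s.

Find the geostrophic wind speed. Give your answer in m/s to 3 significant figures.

Coriolis parameter at 28°S:
f = 2Ω sin φ = 2 × 7.29×10⁻⁵ × sin 28° = 6.84×10⁻⁵ s⁻¹
Pressure gradient: |∂P/∂n| = 400 Pa / 587000 m = 6.81×10⁻⁴ Pa/m
Geostrophic balance (pressure-gradient force = Coriolis force):
V_g = (1/(fρ)) |∂P/∂n| = 6.81×10⁻⁴ / (6.84×10⁻⁵ × 0.699) = 14.2 m/s

14.2 m/s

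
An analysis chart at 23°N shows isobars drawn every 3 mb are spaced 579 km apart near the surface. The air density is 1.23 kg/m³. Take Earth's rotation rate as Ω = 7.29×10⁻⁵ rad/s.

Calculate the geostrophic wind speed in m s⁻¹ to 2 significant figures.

7.4 m s⁻¹

Coriolis parameter at 23°N:
f = 2Ω sin φ = 2 × 7.29×10⁻⁵ × sin 23° = 5.70×10⁻⁵ s⁻¹
Pressure gradient: |∂P/∂n| = 300 Pa / 579000 m = 5.18×10⁻⁴ Pa/m
Geostrophic balance (pressure-gradient force = Coriolis force):
V_g = (1/(fρ)) |∂P/∂n| = 5.18×10⁻⁴ / (5.70×10⁻⁵ × 1.23) = 7.39 m/s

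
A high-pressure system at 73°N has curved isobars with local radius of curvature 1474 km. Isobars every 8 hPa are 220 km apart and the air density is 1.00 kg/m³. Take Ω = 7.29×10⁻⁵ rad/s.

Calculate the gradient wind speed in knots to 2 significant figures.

Coriolis parameter at 73°N:
f = 2Ω sin φ = 2 × 7.29×10⁻⁵ × sin 73° = 1.39×10⁻⁴ s⁻¹
Pressure gradient: |∂P/∂n| = 800 Pa / 220000 m = 3.64×10⁻³ Pa/m
Geostrophic speed: V_g = |∂P/∂n|/(fρ) = 3.64×10⁻³/(1.39×10⁻⁴ × 1.00) = 26.1 m/s
Around a high, pressure-gradient force acts outward with centrifugal, so Coriolis balances both:
fV = (1/ρ)|∂P/∂n| + V²/R  →  V² − fR·V + fR·V_g = 0
With fR = 1.39×10⁻⁴ × 1474×10³ m = 206 m/s:
V = [fR − √((fR)² − 4 fR V_g)]/2 = [206 − √(206² − 4×206×26.1)]/2 = 30.7 m/s
Supergeostrophic (V > V_g = 26.1 m/s), as expected around a high.
Converting: 30.7 m/s × 1.944 = 60 knots

60 knots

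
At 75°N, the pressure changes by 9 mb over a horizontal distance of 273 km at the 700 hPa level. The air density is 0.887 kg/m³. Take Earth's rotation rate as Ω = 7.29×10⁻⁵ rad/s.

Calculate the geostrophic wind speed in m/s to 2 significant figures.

Coriolis parameter at 75°N:
f = 2Ω sin φ = 2 × 7.29×10⁻⁵ × sin 75° = 1.41×10⁻⁴ s⁻¹
Pressure gradient: |∂P/∂n| = 900 Pa / 273000 m = 3.30×10⁻³ Pa/m
Geostrophic balance (pressure-gradient force = Coriolis force):
V_g = (1/(fρ)) |∂P/∂n| = 3.30×10⁻³ / (1.41×10⁻⁴ × 0.887) = 26.4 m/s

26 m/s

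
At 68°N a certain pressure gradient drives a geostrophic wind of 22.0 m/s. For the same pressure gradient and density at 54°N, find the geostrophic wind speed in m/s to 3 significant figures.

With the same pressure gradient and density, V_g ∝ 1/f ∝ 1/sin φ.
V₂ = V₁ · sin φ₁ / sin φ₂ = 22.0 × sin 68° / sin 54°
V₂ = 22.0 × 0.9272/0.8090 = 25.2 m/s

25.2 m/s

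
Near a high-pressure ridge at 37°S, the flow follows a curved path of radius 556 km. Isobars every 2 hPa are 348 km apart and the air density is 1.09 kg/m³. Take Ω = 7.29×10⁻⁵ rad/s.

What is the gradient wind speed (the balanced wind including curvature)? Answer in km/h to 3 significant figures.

25.3 km/h

Coriolis parameter at 37°S:
f = 2Ω sin φ = 2 × 7.29×10⁻⁵ × sin 37° = 8.77×10⁻⁵ s⁻¹
Pressure gradient: |∂P/∂n| = 200 Pa / 348000 m = 5.75×10⁻⁴ Pa/m
Geostrophic speed: V_g = |∂P/∂n|/(fρ) = 5.75×10⁻⁴/(8.77×10⁻⁵ × 1.09) = 6.01 m/s
Around a high, pressure-gradient force acts outward with centrifugal, so Coriolis balances both:
fV = (1/ρ)|∂P/∂n| + V²/R  →  V² − fR·V + fR·V_g = 0
With fR = 8.77×10⁻⁵ × 556×10³ m = 48.8 m/s:
V = [fR − √((fR)² − 4 fR V_g)]/2 = [48.8 − √(48.8² − 4×48.8×6.01)]/2 = 7.02 m/s
Supergeostrophic (V > V_g = 6.01 m/s), as expected around a high.
Converting: 7.02 m/s × 3.6 = 25.3 km/h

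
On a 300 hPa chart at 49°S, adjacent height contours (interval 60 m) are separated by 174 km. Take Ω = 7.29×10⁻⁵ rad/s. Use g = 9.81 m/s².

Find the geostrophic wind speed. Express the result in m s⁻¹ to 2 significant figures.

31 m s⁻¹

Coriolis parameter at 49°S:
f = 2Ω sin φ = 2 × 7.29×10⁻⁵ × sin 49° = 1.10×10⁻⁴ s⁻¹
Height gradient: |∂Z/∂n| = 60 m / 174000 m = 3.45×10⁻⁴
On a pressure surface, geostrophic balance gives V_g = (g/f)|∂Z/∂n|:
V_g = 9.81 × 3.45×10⁻⁴ / 1.10×10⁻⁴ = 30.7 m/s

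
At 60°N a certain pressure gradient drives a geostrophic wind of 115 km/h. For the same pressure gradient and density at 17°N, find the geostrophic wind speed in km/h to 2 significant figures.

With the same pressure gradient and density, V_g ∝ 1/f ∝ 1/sin φ.
V₂ = V₁ · sin φ₁ / sin φ₂ = 115 × sin 60° / sin 17°
V₂ = 115 × 0.8660/0.2924 = 340 km/h

340 km/h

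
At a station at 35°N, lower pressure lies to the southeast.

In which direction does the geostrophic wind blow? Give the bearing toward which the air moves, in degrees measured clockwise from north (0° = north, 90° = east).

225°

The pressure-gradient force points toward the southeast (bearing 135°).
Geostrophic balance: in the Northern Hemisphere the Coriolis force deflects motion to the right, so the geostrophic wind blows 90° to the right of the pressure-gradient force (low pressure on the left).
Rotating 135° by 90° clockwise gives 225° — the wind blows toward the southwest.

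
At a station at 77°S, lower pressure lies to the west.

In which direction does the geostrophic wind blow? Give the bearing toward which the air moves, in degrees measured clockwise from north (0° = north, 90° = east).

180°

The pressure-gradient force points toward the west (bearing 270°).
Geostrophic balance: in the Southern Hemisphere the Coriolis force deflects motion to the left, so the geostrophic wind blows 90° to the left of the pressure-gradient force (low pressure on the right).
Rotating 270° by 90° counterclockwise gives 180° — the wind blows toward the south.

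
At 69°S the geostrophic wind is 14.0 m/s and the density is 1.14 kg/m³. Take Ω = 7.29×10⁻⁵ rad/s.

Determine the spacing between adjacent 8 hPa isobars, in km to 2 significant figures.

Coriolis parameter at 69°S:
f = 2Ω sin φ = 2 × 7.29×10⁻⁵ × sin 69° = 1.36×10⁻⁴ s⁻¹
Geostrophic balance rearranged: |∂P/∂n| = f ρ V_g
|∂P/∂n| = 1.36×10⁻⁴ × 1.14 × 14.0 = 2.17×10⁻³ Pa/m
Isobar spacing: Δn = ΔP/|∂P/∂n| = 800 Pa / 2.17×10⁻³ Pa/m = 368254 m ≈ 370 km

370 km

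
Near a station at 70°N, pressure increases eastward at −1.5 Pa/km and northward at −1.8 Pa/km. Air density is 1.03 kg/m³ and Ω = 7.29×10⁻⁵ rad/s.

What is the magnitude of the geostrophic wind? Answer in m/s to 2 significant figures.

17 m/s

Coriolis parameter at 70°N:
f = 2Ω sin φ = 2 × 7.29×10⁻⁵ × sin 70° = 1.37×10⁻⁴ s⁻¹
Component geostrophic relations (x east, y north):
u_g = −(1/(fρ)) ∂P/∂y,  v_g = (1/(fρ)) ∂P/∂x
u_g = −(−1.8×10⁻³)/(1.37×10⁻⁴ × 1.03) = 12.8 m/s;  v_g = (−1.5×10⁻³)/(1.37×10⁻⁴ × 1.03) = −10.6 m/s
|V_g| = √(u_g² + v_g²) = 16.6 m/s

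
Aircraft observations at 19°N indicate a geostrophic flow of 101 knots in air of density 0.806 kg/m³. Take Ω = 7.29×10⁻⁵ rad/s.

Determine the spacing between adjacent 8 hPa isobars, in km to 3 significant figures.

402 km

Coriolis parameter at 19°N:
f = 2Ω sin φ = 2 × 7.29×10⁻⁵ × sin 19° = 4.75×10⁻⁵ s⁻¹
Wind speed in SI: 101 knots = 52.0 m/s
Geostrophic balance rearranged: |∂P/∂n| = f ρ V_g
|∂P/∂n| = 4.75×10⁻⁵ × 0.806 × 52.0 = 1.99×10⁻³ Pa/m
Isobar spacing: Δn = ΔP/|∂P/∂n| = 800 Pa / 1.99×10⁻³ Pa/m = 402435 m ≈ 402 km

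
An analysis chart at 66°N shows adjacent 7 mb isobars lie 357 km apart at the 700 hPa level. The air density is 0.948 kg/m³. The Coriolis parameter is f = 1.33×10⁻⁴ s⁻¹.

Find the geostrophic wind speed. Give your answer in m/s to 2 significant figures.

Pressure gradient: |∂P/∂n| = 700 Pa / 357000 m = 1.96×10⁻³ Pa/m
Geostrophic balance (pressure-gradient force = Coriolis force):
V_g = (1/(fρ)) |∂P/∂n| = 1.96×10⁻³ / (1.33×10⁻⁴ × 0.948) = 15.6 m/s

16 m/s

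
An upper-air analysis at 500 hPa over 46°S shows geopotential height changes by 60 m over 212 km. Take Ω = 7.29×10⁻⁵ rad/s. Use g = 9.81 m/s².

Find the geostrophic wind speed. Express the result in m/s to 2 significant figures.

26 m/s

Coriolis parameter at 46°S:
f = 2Ω sin φ = 2 × 7.29×10⁻⁵ × sin 46° = 1.05×10⁻⁴ s⁻¹
Height gradient: |∂Z/∂n| = 60 m / 212000 m = 2.83×10⁻⁴
On a pressure surface, geostrophic balance gives V_g = (g/f)|∂Z/∂n|:
V_g = 9.81 × 2.83×10⁻⁴ / 1.05×10⁻⁴ = 26.5 m/s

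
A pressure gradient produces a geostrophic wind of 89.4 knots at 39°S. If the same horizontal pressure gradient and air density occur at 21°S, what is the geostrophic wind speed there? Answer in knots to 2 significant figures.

With the same pressure gradient and density, V_g ∝ 1/f ∝ 1/sin φ.
V₂ = V₁ · sin φ₁ / sin φ₂ = 89.4 × sin 39° / sin 21°
V₂ = 89.4 × 0.6293/0.3584 = 160 knots

160 knots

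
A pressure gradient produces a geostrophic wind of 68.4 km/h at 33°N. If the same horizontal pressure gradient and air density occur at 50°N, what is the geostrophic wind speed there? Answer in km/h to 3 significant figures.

With the same pressure gradient and density, V_g ∝ 1/f ∝ 1/sin φ.
V₂ = V₁ · sin φ₁ / sin φ₂ = 68.4 × sin 33° / sin 50°
V₂ = 68.4 × 0.5446/0.7660 = 48.6 km/h

48.6 km/h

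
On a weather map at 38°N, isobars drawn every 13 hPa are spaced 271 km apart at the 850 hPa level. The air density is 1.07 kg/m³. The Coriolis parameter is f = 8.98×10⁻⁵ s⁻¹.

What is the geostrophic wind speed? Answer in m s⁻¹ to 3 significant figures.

Pressure gradient: |∂P/∂n| = 1300 Pa / 271000 m = 4.80×10⁻³ Pa/m
Geostrophic balance (pressure-gradient force = Coriolis force):
V_g = (1/(fρ)) |∂P/∂n| = 4.80×10⁻³ / (8.98×10⁻⁵ × 1.07) = 49.9 m/s

49.9 m s⁻¹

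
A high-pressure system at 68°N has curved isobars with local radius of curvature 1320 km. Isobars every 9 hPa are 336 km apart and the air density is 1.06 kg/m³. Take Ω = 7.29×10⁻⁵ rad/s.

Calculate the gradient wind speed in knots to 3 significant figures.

Coriolis parameter at 68°N:
f = 2Ω sin φ = 2 × 7.29×10⁻⁵ × sin 68° = 1.35×10⁻⁴ s⁻¹
Pressure gradient: |∂P/∂n| = 900 Pa / 336000 m = 2.68×10⁻³ Pa/m
Geostrophic speed: V_g = |∂P/∂n|/(fρ) = 2.68×10⁻³/(1.35×10⁻⁴ × 1.06) = 18.7 m/s
Around a high, pressure-gradient force acts outward with centrifugal, so Coriolis balances both:
fV = (1/ρ)|∂P/∂n| + V²/R  →  V² − fR·V + fR·V_g = 0
With fR = 1.35×10⁻⁴ × 1320×10³ m = 178 m/s:
V = [fR − √((fR)² − 4 fR V_g)]/2 = [178 − √(178² − 4×178×18.7)]/2 = 21.2 m/s
Supergeostrophic (V > V_g = 18.7 m/s), as expected around a high.
Converting: 21.2 m/s × 1.944 = 41.2 knots

41.2 knots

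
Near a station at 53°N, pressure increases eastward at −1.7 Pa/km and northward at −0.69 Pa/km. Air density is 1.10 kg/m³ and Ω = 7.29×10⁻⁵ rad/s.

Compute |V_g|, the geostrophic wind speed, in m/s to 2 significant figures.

Coriolis parameter at 53°N:
f = 2Ω sin φ = 2 × 7.29×10⁻⁵ × sin 53° = 1.16×10⁻⁴ s⁻¹
Component geostrophic relations (x east, y north):
u_g = −(1/(fρ)) ∂P/∂y,  v_g = (1/(fρ)) ∂P/∂x
u_g = −(−0.69×10⁻³)/(1.16×10⁻⁴ × 1.10) = 5.39 m/s;  v_g = (−1.7×10⁻³)/(1.16×10⁻⁴ × 1.10) = −13.3 m/s
|V_g| = √(u_g² + v_g²) = 14.3 m/s

14 m/s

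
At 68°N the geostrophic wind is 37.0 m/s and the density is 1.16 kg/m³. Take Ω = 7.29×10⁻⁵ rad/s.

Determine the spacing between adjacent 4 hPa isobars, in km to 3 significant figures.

Coriolis parameter at 68°N:
f = 2Ω sin φ = 2 × 7.29×10⁻⁵ × sin 68° = 1.35×10⁻⁴ s⁻¹
Geostrophic balance rearranged: |∂P/∂n| = f ρ V_g
|∂P/∂n| = 1.35×10⁻⁴ × 1.16 × 37.0 = 5.80×10⁻³ Pa/m
Isobar spacing: Δn = ΔP/|∂P/∂n| = 400 Pa / 5.80×10⁻³ Pa/m = 68941 m ≈ 68.9 km

68.9 km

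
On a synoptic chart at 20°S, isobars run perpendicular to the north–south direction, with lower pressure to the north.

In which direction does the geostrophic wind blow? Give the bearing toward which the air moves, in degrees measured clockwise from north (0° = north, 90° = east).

The pressure-gradient force points toward the north (bearing 000°).
Geostrophic balance: in the Southern Hemisphere the Coriolis force deflects motion to the left, so the geostrophic wind blows 90° to the left of the pressure-gradient force (low pressure on the right).
Rotating 000° by 90° counterclockwise gives 270° — the wind blows toward the west.

270°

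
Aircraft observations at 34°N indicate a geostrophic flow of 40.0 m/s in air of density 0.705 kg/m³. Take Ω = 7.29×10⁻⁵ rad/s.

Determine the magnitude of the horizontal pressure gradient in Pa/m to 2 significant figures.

2.3×10⁻³ Pa/m

Coriolis parameter at 34°N:
f = 2Ω sin φ = 2 × 7.29×10⁻⁵ × sin 34° = 8.15×10⁻⁵ s⁻¹
Geostrophic balance rearranged: |∂P/∂n| = f ρ V_g
|∂P/∂n| = 8.15×10⁻⁵ × 0.705 × 40.0 = 2.30×10⁻³ Pa/m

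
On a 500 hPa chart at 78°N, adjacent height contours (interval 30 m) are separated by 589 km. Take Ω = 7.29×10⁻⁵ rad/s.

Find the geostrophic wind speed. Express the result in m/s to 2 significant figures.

3.5 m/s

Coriolis parameter at 78°N:
f = 2Ω sin φ = 2 × 7.29×10⁻⁵ × sin 78° = 1.43×10⁻⁴ s⁻¹
Height gradient: |∂Z/∂n| = 30 m / 589000 m = 5.09×10⁻⁵
On a pressure surface, geostrophic balance gives V_g = (g/f)|∂Z/∂n|:
V_g = 9.81 × 5.09×10⁻⁵ / 1.43×10⁻⁴ = 3.50 m/s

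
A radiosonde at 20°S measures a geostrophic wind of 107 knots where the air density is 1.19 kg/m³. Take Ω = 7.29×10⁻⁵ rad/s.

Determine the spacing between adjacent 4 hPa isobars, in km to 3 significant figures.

Coriolis parameter at 20°S:
f = 2Ω sin φ = 2 × 7.29×10⁻⁵ × sin 20° = 4.99×10⁻⁵ s⁻¹
Wind speed in SI: 107 knots = 55.0 m/s
Geostrophic balance rearranged: |∂P/∂n| = f ρ V_g
|∂P/∂n| = 4.99×10⁻⁵ × 1.19 × 55.0 = 3.27×10⁻³ Pa/m
Isobar spacing: Δn = ΔP/|∂P/∂n| = 400 Pa / 3.27×10⁻³ Pa/m = 122457 m ≈ 122 km

122 km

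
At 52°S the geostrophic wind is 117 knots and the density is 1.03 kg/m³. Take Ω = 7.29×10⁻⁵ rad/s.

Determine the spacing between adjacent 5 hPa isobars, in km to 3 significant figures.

Coriolis parameter at 52°S:
f = 2Ω sin φ = 2 × 7.29×10⁻⁵ × sin 52° = 1.15×10⁻⁴ s⁻¹
Wind speed in SI: 117 knots = 60.2 m/s
Geostrophic balance rearranged: |∂P/∂n| = f ρ V_g
|∂P/∂n| = 1.15×10⁻⁴ × 1.03 × 60.2 = 7.12×10⁻³ Pa/m
Isobar spacing: Δn = ΔP/|∂P/∂n| = 500 Pa / 7.12×10⁻³ Pa/m = 70197 m ≈ 70.2 km

70.2 km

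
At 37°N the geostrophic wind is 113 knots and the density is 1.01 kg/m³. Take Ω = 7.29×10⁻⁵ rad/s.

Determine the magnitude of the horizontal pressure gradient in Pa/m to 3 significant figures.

Coriolis parameter at 37°N:
f = 2Ω sin φ = 2 × 7.29×10⁻⁵ × sin 37° = 8.77×10⁻⁵ s⁻¹
Wind speed in SI: 113 knots = 58.1 m/s
Geostrophic balance rearranged: |∂P/∂n| = f ρ V_g
|∂P/∂n| = 8.77×10⁻⁵ × 1.01 × 58.1 = 5.15×10⁻³ Pa/m

5.15×10⁻³ Pa/m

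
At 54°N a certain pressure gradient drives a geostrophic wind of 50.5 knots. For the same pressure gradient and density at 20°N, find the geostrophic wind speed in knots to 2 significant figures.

With the same pressure gradient and density, V_g ∝ 1/f ∝ 1/sin φ.
V₂ = V₁ · sin φ₁ / sin φ₂ = 50.5 × sin 54° / sin 20°
V₂ = 50.5 × 0.8090/0.3420 = 120 knots

120 knots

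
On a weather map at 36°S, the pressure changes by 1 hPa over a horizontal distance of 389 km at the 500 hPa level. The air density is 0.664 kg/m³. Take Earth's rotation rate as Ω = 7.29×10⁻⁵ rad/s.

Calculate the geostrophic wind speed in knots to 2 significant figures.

8.8 knots

Coriolis parameter at 36°S:
f = 2Ω sin φ = 2 × 7.29×10⁻⁵ × sin 36° = 8.57×10⁻⁵ s⁻¹
Pressure gradient: |∂P/∂n| = 100 Pa / 389000 m = 2.57×10⁻⁴ Pa/m
Geostrophic balance (pressure-gradient force = Coriolis force):
V_g = (1/(fρ)) |∂P/∂n| = 2.57×10⁻⁴ / (8.57×10⁻⁵ × 0.664) = 4.52 m/s
Converting: 4.52 m/s × 1.944 = 8.8 knots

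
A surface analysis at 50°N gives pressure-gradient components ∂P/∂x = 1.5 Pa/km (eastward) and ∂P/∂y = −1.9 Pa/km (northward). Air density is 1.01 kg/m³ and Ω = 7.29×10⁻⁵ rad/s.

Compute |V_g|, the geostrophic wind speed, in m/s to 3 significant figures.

21.5 m/s

Coriolis parameter at 50°N:
f = 2Ω sin φ = 2 × 7.29×10⁻⁵ × sin 50° = 1.12×10⁻⁴ s⁻¹
Component geostrophic relations (x east, y north):
u_g = −(1/(fρ)) ∂P/∂y,  v_g = (1/(fρ)) ∂P/∂x
u_g = −(−1.9×10⁻³)/(1.12×10⁻⁴ × 1.01) = 16.8 m/s;  v_g = (1.5×10⁻³)/(1.12×10⁻⁴ × 1.01) = 13.3 m/s
|V_g| = √(u_g² + v_g²) = 21.5 m/s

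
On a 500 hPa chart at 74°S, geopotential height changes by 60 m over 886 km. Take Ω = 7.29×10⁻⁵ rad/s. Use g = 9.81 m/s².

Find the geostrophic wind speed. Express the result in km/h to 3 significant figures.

Coriolis parameter at 74°S:
f = 2Ω sin φ = 2 × 7.29×10⁻⁵ × sin 74° = 1.40×10⁻⁴ s⁻¹
Height gradient: |∂Z/∂n| = 60 m / 886000 m = 6.77×10⁻⁵
On a pressure surface, geostrophic balance gives V_g = (g/f)|∂Z/∂n|:
V_g = 9.81 × 6.77×10⁻⁵ / 1.40×10⁻⁴ = 4.74 m/s
Converting: 4.74 m/s × 3.6 = 17.1 km/h

17.1 km/h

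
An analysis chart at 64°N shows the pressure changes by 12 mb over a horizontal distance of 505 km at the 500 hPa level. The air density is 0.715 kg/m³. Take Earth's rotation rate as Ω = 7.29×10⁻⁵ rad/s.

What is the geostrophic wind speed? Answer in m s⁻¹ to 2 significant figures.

25 m s⁻¹

Coriolis parameter at 64°N:
f = 2Ω sin φ = 2 × 7.29×10⁻⁵ × sin 64° = 1.31×10⁻⁴ s⁻¹
Pressure gradient: |∂P/∂n| = 1200 Pa / 505000 m = 2.38×10⁻³ Pa/m
Geostrophic balance (pressure-gradient force = Coriolis force):
V_g = (1/(fρ)) |∂P/∂n| = 2.38×10⁻³ / (1.31×10⁻⁴ × 0.715) = 25.4 m/s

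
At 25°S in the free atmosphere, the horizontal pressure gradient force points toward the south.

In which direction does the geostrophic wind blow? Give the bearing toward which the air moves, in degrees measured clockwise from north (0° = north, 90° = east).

090°

The pressure-gradient force points toward the south (bearing 180°).
Geostrophic balance: in the Southern Hemisphere the Coriolis force deflects motion to the left, so the geostrophic wind blows 90° to the left of the pressure-gradient force (low pressure on the right).
Rotating 180° by 90° counterclockwise gives 090° — the wind blows toward the east.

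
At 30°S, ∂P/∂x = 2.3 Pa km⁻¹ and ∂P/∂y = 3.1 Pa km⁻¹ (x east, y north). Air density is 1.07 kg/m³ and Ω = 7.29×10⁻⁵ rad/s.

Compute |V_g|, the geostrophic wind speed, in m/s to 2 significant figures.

49 m/s

Coriolis parameter at 30°S:
f = 2Ω sin φ = 2 × 7.29×10⁻⁵ × sin 30° = 7.29×10⁻⁵ s⁻¹
In the Southern Hemisphere f is negative: f = −7.29×10⁻⁵ s⁻¹.
Component geostrophic relations (x east, y north):
u_g = −(1/(fρ)) ∂P/∂y,  v_g = (1/(fρ)) ∂P/∂x
u_g = −(3.1×10⁻³)/(−7.29×10⁻⁵ × 1.07) = 39.7 m/s;  v_g = (2.3×10⁻³)/(−7.29×10⁻⁵ × 1.07) = −29.5 m/s
|V_g| = √(u_g² + v_g²) = 49.5 m/s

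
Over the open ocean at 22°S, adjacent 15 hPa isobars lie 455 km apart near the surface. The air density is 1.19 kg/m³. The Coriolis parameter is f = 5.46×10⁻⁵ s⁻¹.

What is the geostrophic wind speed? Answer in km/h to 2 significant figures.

180 km/h

Pressure gradient: |∂P/∂n| = 1500 Pa / 455000 m = 3.30×10⁻³ Pa/m
Geostrophic balance (pressure-gradient force = Coriolis force):
V_g = (1/(fρ)) |∂P/∂n| = 3.30×10⁻³ / (5.46×10⁻⁵ × 1.19) = 50.7 m/s
Converting: 50.7 m/s × 3.6 = 180 km/h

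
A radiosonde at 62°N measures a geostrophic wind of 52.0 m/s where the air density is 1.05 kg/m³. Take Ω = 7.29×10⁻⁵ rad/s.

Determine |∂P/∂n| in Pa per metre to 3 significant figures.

Coriolis parameter at 62°N:
f = 2Ω sin φ = 2 × 7.29×10⁻⁵ × sin 62° = 1.29×10⁻⁴ s⁻¹
Geostrophic balance rearranged: |∂P/∂n| = f ρ V_g
|∂P/∂n| = 1.29×10⁻⁴ × 1.05 × 52.0 = 7.03×10⁻³ Pa/m

7.03×10⁻³ Pa/m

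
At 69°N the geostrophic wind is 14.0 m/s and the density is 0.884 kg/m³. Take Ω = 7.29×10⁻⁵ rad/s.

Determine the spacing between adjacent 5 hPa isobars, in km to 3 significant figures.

Coriolis parameter at 69°N:
f = 2Ω sin φ = 2 × 7.29×10⁻⁵ × sin 69° = 1.36×10⁻⁴ s⁻¹
Geostrophic balance rearranged: |∂P/∂n| = f ρ V_g
|∂P/∂n| = 1.36×10⁻⁴ × 0.884 × 14.0 = 1.68×10⁻³ Pa/m
Isobar spacing: Δn = ΔP/|∂P/∂n| = 500 Pa / 1.68×10⁻³ Pa/m = 296811 m ≈ 297 km

297 km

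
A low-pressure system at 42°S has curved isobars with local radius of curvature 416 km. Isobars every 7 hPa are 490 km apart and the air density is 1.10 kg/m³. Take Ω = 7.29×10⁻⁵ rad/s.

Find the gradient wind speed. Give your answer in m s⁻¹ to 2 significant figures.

Coriolis parameter at 42°S:
f = 2Ω sin φ = 2 × 7.29×10⁻⁵ × sin 42° = 9.76×10⁻⁵ s⁻¹
Pressure gradient: |∂P/∂n| = 700 Pa / 490000 m = 1.43×10⁻³ Pa/m
Geostrophic speed: V_g = |∂P/∂n|/(fρ) = 1.43×10⁻³/(9.76×10⁻⁵ × 1.10) = 13.3 m/s
Around a low, centrifugal force acts outward with Coriolis, so pressure-gradient force balances both:
(1/ρ)|∂P/∂n| = fV + V²/R  →  V² + fR·V − fR·V_g = 0
With fR = 9.76×10⁻⁵ × 416×10³ m = 40.6 m/s:
V = [−fR + √((fR)² + 4 fR V_g)]/2 = [−40.6 + √(40.6² + 4×40.6×13.3)]/2 = 10.6 m/s
Subgeostrophic (V < V_g = 13.3 m/s), as expected around a low.

11 m s⁻¹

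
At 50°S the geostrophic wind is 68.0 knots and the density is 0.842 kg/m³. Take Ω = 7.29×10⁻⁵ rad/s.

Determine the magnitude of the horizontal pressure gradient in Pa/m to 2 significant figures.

3.3×10⁻³ Pa/m

Coriolis parameter at 50°S:
f = 2Ω sin φ = 2 × 7.29×10⁻⁵ × sin 50° = 1.12×10⁻⁴ s⁻¹
Wind speed in SI: 68.0 knots = 35.0 m/s
Geostrophic balance rearranged: |∂P/∂n| = f ρ V_g
|∂P/∂n| = 1.12×10⁻⁴ × 0.842 × 35.0 = 3.29×10⁻³ Pa/m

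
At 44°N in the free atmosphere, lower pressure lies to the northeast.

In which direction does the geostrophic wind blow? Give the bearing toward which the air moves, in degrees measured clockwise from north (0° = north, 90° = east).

135°

The pressure-gradient force points toward the northeast (bearing 045°).
Geostrophic balance: in the Northern Hemisphere the Coriolis force deflects motion to the right, so the geostrophic wind blows 90° to the right of the pressure-gradient force (low pressure on the left).
Rotating 045° by 90° clockwise gives 135° — the wind blows toward the southeast.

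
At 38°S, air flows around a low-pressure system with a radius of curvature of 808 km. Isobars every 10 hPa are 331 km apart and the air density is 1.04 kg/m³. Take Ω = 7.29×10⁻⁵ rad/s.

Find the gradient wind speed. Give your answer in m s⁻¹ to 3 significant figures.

24.3 m s⁻¹

Coriolis parameter at 38°S:
f = 2Ω sin φ = 2 × 7.29×10⁻⁵ × sin 38° = 8.98×10⁻⁵ s⁻¹
Pressure gradient: |∂P/∂n| = 1000 Pa / 331000 m = 3.02×10⁻³ Pa/m
Geostrophic speed: V_g = |∂P/∂n|/(fρ) = 3.02×10⁻³/(8.98×10⁻⁵ × 1.04) = 32.4 m/s
Around a low, centrifugal force acts outward with Coriolis, so pressure-gradient force balances both:
(1/ρ)|∂P/∂n| = fV + V²/R  →  V² + fR·V − fR·V_g = 0
With fR = 8.98×10⁻⁵ × 808×10³ m = 72.5 m/s:
V = [−fR + √((fR)² + 4 fR V_g)]/2 = [−72.5 + √(72.5² + 4×72.5×32.4)]/2 = 24.3 m/s
Subgeostrophic (V < V_g = 32.4 m/s), as expected around a low.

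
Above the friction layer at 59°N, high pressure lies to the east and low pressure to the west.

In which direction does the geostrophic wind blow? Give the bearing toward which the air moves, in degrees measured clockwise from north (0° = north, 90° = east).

The pressure-gradient force points toward the west (bearing 270°).
Geostrophic balance: in the Northern Hemisphere the Coriolis force deflects motion to the right, so the geostrophic wind blows 90° to the right of the pressure-gradient force (low pressure on the left).
Rotating 270° by 90° clockwise gives 000° — the wind blows toward the north.

000°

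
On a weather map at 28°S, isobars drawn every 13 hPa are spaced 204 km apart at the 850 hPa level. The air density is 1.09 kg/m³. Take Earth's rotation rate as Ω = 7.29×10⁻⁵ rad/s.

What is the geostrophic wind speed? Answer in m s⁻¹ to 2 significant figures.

Coriolis parameter at 28°S:
f = 2Ω sin φ = 2 × 7.29×10⁻⁵ × sin 28° = 6.84×10⁻⁵ s⁻¹
Pressure gradient: |∂P/∂n| = 1300 Pa / 204000 m = 6.37×10⁻³ Pa/m
Geostrophic balance (pressure-gradient force = Coriolis force):
V_g = (1/(fρ)) |∂P/∂n| = 6.37×10⁻³ / (6.84×10⁻⁵ × 1.09) = 85.4 m/s

85 m s⁻¹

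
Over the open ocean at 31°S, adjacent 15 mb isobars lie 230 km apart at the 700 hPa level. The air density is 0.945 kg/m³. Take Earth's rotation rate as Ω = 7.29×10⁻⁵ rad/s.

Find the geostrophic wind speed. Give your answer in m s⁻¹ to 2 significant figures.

Coriolis parameter at 31°S:
f = 2Ω sin φ = 2 × 7.29×10⁻⁵ × sin 31° = 7.51×10⁻⁵ s⁻¹
Pressure gradient: |∂P/∂n| = 1500 Pa / 230000 m = 6.52×10⁻³ Pa/m
Geostrophic balance (pressure-gradient force = Coriolis force):
V_g = (1/(fρ)) |∂P/∂n| = 6.52×10⁻³ / (7.51×10⁻⁵ × 0.945) = 91.9 m/s

92 m s⁻¹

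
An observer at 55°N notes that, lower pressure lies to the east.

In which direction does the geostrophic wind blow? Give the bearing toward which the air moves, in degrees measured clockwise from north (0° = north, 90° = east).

The pressure-gradient force points toward the east (bearing 090°).
Geostrophic balance: in the Northern Hemisphere the Coriolis force deflects motion to the right, so the geostrophic wind blows 90° to the right of the pressure-gradient force (low pressure on the left).
Rotating 090° by 90° clockwise gives 180° — the wind blows toward the south.

180°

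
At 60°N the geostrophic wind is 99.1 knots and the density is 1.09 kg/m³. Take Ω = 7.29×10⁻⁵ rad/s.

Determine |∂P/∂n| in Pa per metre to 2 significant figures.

7.0×10⁻³ Pa/m

Coriolis parameter at 60°N:
f = 2Ω sin φ = 2 × 7.29×10⁻⁵ × sin 60° = 1.26×10⁻⁴ s⁻¹
Wind speed in SI: 99.1 knots = 51.0 m/s
Geostrophic balance rearranged: |∂P/∂n| = f ρ V_g
|∂P/∂n| = 1.26×10⁻⁴ × 1.09 × 51.0 = 7.02×10⁻³ Pa/m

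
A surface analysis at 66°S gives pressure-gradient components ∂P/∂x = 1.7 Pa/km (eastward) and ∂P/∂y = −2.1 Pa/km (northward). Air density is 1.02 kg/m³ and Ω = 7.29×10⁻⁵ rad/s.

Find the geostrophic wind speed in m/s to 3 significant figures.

Coriolis parameter at 66°S:
f = 2Ω sin φ = 2 × 7.29×10⁻⁵ × sin 66° = 1.33×10⁻⁴ s⁻¹
In the Southern Hemisphere f is negative: f = −1.33×10⁻⁴ s⁻¹.
Component geostrophic relations (x east, y north):
u_g = −(1/(fρ)) ∂P/∂y,  v_g = (1/(fρ)) ∂P/∂x
u_g = −(−2.1×10⁻³)/(−1.33×10⁻⁴ × 1.02) = −15.5 m/s;  v_g = (1.7×10⁻³)/(−1.33×10⁻⁴ × 1.02) = −12.5 m/s
|V_g| = √(u_g² + v_g²) = 19.9 m/s

19.9 m/s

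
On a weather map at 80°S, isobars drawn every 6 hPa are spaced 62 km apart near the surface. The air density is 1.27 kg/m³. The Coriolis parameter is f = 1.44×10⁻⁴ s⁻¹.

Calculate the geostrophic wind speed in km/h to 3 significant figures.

191 km/h

Pressure gradient: |∂P/∂n| = 600 Pa / 62000 m = 9.68×10⁻³ Pa/m
Geostrophic balance (pressure-gradient force = Coriolis force):
V_g = (1/(fρ)) |∂P/∂n| = 9.68×10⁻³ / (1.44×10⁻⁴ × 1.27) = 52.9 m/s
Converting: 52.9 m/s × 3.6 = 191 km/h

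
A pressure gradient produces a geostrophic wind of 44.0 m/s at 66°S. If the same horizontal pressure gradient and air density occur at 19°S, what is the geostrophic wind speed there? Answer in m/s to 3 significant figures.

With the same pressure gradient and density, V_g ∝ 1/f ∝ 1/sin φ.
V₂ = V₁ · sin φ₁ / sin φ₂ = 44.0 × sin 66° / sin 19°
V₂ = 44.0 × 0.9135/0.3256 = 123 m/s

123 m/s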